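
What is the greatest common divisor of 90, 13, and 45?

1

gcd(90, 13) = 1  (90 = 6·13 + 12, 13 = 1·12 + 1, 12 = 12·1).
gcd(1, 45) = 1.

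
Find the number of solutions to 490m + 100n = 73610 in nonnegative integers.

15

gcd(490, 100) = 10  (490 = 4*100 + 90, 100 = 1*90 + 10, 90 = 9*10).
Back-substituting, 490*(-1) + 100*(5) = 10.
Scale by 7361: one solution is (-7361, 36805). Reduce m mod 10: (9, 692).
General: m = 9 + 10t, n = 692 - 49t.
m ≥ 0 ⇒ t ≥ 0; n ≥ 0 ⇒ t ≤ 14. So t ∈ [0, 14]: 15 solutions.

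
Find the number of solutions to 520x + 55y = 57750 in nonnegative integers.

11

gcd(520, 55) = 5  (520 = 9*55 + 25, 55 = 2*25 + 5, 25 = 5*5).
Back-substituting, 520*(-2) + 55*(19) = 5.
Scale by 11550: one solution is (-23100, 219450). Reduce x mod 11: (0, 1050).
General: x = 0 + 11t, y = 1050 - 104t.
x ≥ 0 ⇒ t ≥ 0; y ≥ 0 ⇒ t ≤ 10. So t ∈ [0, 10]: 11 solutions.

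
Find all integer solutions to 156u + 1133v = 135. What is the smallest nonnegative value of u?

502

gcd(1133, 156) = 1  (1133 = 7*156 + 41, 156 = 3*41 + 33, 41 = 1*33 + 8, 33 = 4*8 + 1, 8 = 8*1).
1 divides 135, so solutions exist.
Back-substituting, 156*(138) + 1133*(-19) = 1.
Scale by 135/1 = 135: (u₀, v₀) = (18630, -2565).
General solution: u = 18630 + 1133t, v = -2565 - 156t for integer t.
u ≥ 0: smallest is 18630 mod 1133 = 502 (at t = -16), with v = -69.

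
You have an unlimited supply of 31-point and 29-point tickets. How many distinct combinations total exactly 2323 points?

Need nonnegative integers with 31j + 29k = 2323.
gcd(31, 29) = 1, and 31·(-14) + 29·(15) = 1.
So (j₀, k₀) = (-32522, 34845); general j = -32522 + 29t, k = 34845 - 31t.
j ≥ 0 ⇒ t ≥ 1122; k ≥ 0 ⇒ t ≤ 1124. That's 3 values of t.

3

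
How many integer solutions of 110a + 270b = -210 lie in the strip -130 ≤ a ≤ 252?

14

gcd(270, 110) = 10  (270 = 2*110 + 50, 110 = 2*50 + 10, 50 = 5*10).
Back-substituting, 110*(5) + 270*(-2) = 10.
Scale by -21: particular solution (-105, 42); reduce a mod 27: (3, -2).
General solution: a = 3 + 27t, b = -2 - 11t for integer t.
-130 ≤ 3 + 27t ≤ 252 gives t ∈ [-4, 9], which is 14 values.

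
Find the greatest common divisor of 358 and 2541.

1

gcd(2541, 358) = 1  (2541 = 7·358 + 35, 358 = 10·35 + 8, 35 = 4·8 + 3, 8 = 2·3 + 2, 3 = 1·2 + 1, 2 = 2·1).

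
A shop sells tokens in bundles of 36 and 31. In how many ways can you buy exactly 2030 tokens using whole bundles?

Need nonnegative integers with 36j + 31k = 2030.
gcd(36, 31) = 1, and 36·(-6) + 31·(7) = 1.
So (j₀, k₀) = (-12180, 14210); general j = -12180 + 31t, k = 14210 - 36t.
j ≥ 0 ⇒ t ≥ 393; k ≥ 0 ⇒ t ≤ 394. That's 2 values of t.

2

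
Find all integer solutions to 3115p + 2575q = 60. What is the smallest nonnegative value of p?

229

gcd(3115, 2575) = 5  (3115 = 1*2575 + 540, 2575 = 4*540 + 415, 540 = 1*415 + 125, 415 = 3*125 + 40, 125 = 3*40 + 5, 40 = 8*5).
5 divides 60, so solutions exist.
Back-substituting, 3115*(62) + 2575*(-75) = 5.
Scale by 60/5 = 12: (p₀, q₀) = (744, -900).
General solution: p = 744 + 515t, q = -900 - 623t for integer t.
p ≥ 0: smallest is 744 mod 515 = 229 (at t = -1), with q = -277.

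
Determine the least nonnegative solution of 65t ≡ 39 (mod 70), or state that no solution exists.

no solution

gcd(70, 65) = 5.
5 does not divide 39, so the congruence has no solution.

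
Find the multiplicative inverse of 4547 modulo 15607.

14059

gcd(15607, 4547) = 1.
By Bézout, 4547*(-1548) + 15607*(451) = 1.
So 4547*-1548 ≡ 1 (mod 15607), and -1548 mod 15607 = 14059.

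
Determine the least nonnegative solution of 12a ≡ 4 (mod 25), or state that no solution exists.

17

gcd(25, 12) = 1.
1 divides 4, so solutions exist.
By Bézout, 12·(-2) + 25·(1) = 1.
So 12·(-2) ≡ 1 (mod 25); multiply by 4: a ≡ -8 (mod 25).
Smallest nonnegative: a = -8 mod 25 = 17.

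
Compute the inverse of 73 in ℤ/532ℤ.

481

gcd(532, 73) = 1  (532 = 7×73 + 21, 73 = 3×21 + 10, 21 = 2×10 + 1, 10 = 10×1).
Back-substituting, 73×(-51) + 532×(7) = 1.
So 73×-51 ≡ 1 (mod 532), and -51 mod 532 = 481.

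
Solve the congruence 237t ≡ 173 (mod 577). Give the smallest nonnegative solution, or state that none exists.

gcd(577, 237):
  577 = 2*237 + 103
  237 = 2*103 + 31
  103 = 3*31 + 10
  31 = 3*10 + 1
  10 = 10*1
so gcd(577, 237) = 1.
1 divides 173, so solutions exist.
Back-substitute for Bézout coefficients:
  1 = 31 - 3*10
  ... = 237*(56) + 577*(-23)
So 237*(56) ≡ 1 (mod 577); multiply by 173: t ≡ 9688 (mod 577).
Smallest nonnegative: t = 9688 mod 577 = 456.

456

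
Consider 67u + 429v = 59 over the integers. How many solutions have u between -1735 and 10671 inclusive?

gcd(429, 67):
  429 = 6·67 + 27
  67 = 2·27 + 13
  27 = 2·13 + 1
  13 = 13·1
so gcd(429, 67) = 1.
Back-substitute for Bézout coefficients:
  1 = 27 - 2·13
  ... = 67·(-32) + 429·(5)
Scale by 59: particular solution (-1888, 295); reduce u mod 429: (257, -40).
General solution: u = 257 + 429t, v = -40 - 67t for integer t.
-1735 ≤ 257 + 429t ≤ 10671 gives t ∈ [-4, 24], which is 29 values.

29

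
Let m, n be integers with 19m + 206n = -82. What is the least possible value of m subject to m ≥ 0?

gcd(206, 19):
  206 = 10*19 + 16
  19 = 1*16 + 3
  16 = 5*3 + 1
  3 = 3*1
so gcd(206, 19) = 1.
1 divides -82, so solutions exist.
Back-substitute for Bézout coefficients:
  1 = 16 - 5*3
  ... = 19*(-65) + 206*(6)
Scale by -82/1 = -82: (m₀, n₀) = (5330, -492).
General solution: m = 5330 + 206t, n = -492 - 19t for integer t.
m ≥ 0: smallest is 5330 mod 206 = 180 (at t = -25), with n = -17.

180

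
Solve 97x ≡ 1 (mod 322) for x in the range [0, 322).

gcd(322, 97) = 1  (322 = 3×97 + 31, 97 = 3×31 + 4, 31 = 7×4 + 3, 4 = 1×3 + 1, 3 = 3×1).
Back-substituting, 97×(83) + 322×(-25) = 1.
So 97×83 ≡ 1 (mod 322), and 83 mod 322 = 83.

83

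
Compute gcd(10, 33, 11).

1

gcd(33, 10) = 1.
gcd(1, 11) = 1.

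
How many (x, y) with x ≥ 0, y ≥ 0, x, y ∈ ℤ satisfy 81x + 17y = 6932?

5

gcd(81, 17) = 1.
By Bézout, 81*(4) + 17*(-19) = 1.
One solution: (1, 403).
General: x = 1 + 17t, y = 403 - 81t.
x ≥ 0 ⇒ t ≥ 0; y ≥ 0 ⇒ t ≤ 4. So t ∈ [0, 4]: 5 solutions.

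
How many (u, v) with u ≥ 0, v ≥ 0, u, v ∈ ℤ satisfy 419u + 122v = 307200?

gcd(419, 122):
  419 = 3×122 + 53
  122 = 2×53 + 16
  53 = 3×16 + 5
  16 = 3×5 + 1
  5 = 5×1
so gcd(419, 122) = 1.
Back-substitute for Bézout coefficients:
  1 = 16 - 3×5
  ... = 419×(-23) + 122×(79)
Scale by 307200: one solution is (-7065600, 24268800). Reduce u mod 122: (30, 2415).
General: u = 30 + 122t, v = 2415 - 419t.
u ≥ 0 ⇒ t ≥ 0; v ≥ 0 ⇒ t ≤ 5. So t ∈ [0, 5]: 6 solutions.

6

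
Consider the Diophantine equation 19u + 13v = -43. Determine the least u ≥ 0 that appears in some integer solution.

8

gcd(19, 13):
  19 = 1×13 + 6
  13 = 2×6 + 1
  6 = 6×1
so gcd(19, 13) = 1.
1 divides -43, so solutions exist.
Back-substitute for Bézout coefficients:
  1 = 13 - 2×6
  ... = 19×(-2) + 13×(3)
Scale by -43/1 = -43: (u₀, v₀) = (86, -129).
General solution: u = 86 + 13t, v = -129 - 19t for integer t.
u ≥ 0: smallest is 86 mod 13 = 8 (at t = -6), with v = -15.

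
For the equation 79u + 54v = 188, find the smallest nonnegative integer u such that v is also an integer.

gcd(79, 54):
  79 = 1·54 + 25
  54 = 2·25 + 4
  25 = 6·4 + 1
  4 = 4·1
so gcd(79, 54) = 1.
1 divides 188, so solutions exist.
Back-substitute for Bézout coefficients:
  1 = 25 - 6·4
  ... = 79·(13) + 54·(-19)
Scale by 188/1 = 188: (u₀, v₀) = (2444, -3572).
General solution: u = 2444 + 54t, v = -3572 - 79t for integer t.
u ≥ 0: smallest is 2444 mod 54 = 14 (at t = -45), with v = -17.

14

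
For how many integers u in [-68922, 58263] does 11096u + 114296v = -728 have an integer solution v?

gcd(114296, 11096) = 8  (114296 = 10·11096 + 3336, 11096 = 3·3336 + 1088, 3336 = 3·1088 + 72, 1088 = 15·72 + 8, 72 = 9·8).
Back-substituting, 11096·(1576) + 114296·(-153) = 8.
Scale by -91: particular solution (-143416, 13923); reduce u mod 14287: (13741, -1334).
General solution: u = 13741 + 14287t, v = -1334 - 1387t for integer t.
-68922 ≤ 13741 + 14287t ≤ 58263 gives t ∈ [-5, 3], which is 9 values.

9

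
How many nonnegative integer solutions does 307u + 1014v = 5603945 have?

gcd(1014, 307):
  1014 = 3*307 + 93
  307 = 3*93 + 28
  93 = 3*28 + 9
  28 = 3*9 + 1
  9 = 9*1
so gcd(1014, 307) = 1.
Back-substitute for Bézout coefficients:
  1 = 28 - 3*9
  ... = 307*(109) + 1014*(-33)
Scale by 5603945: one solution is (610830005, -184930185). Reduce u mod 1014: (461, 5387).
General: u = 461 + 1014t, v = 5387 - 307t.
u ≥ 0 ⇒ t ≥ 0; v ≥ 0 ⇒ t ≤ 17. So t ∈ [0, 17]: 18 solutions.

18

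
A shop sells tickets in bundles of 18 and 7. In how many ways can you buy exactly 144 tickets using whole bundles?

Need nonnegative integers with 18j + 7k = 144.
gcd(18, 7) = 1, and 18·(2) + 7·(-5) = 1.
So (j₀, k₀) = (288, -720); general j = 288 + 7t, k = -720 - 18t.
j ≥ 0 ⇒ t ≥ -41; k ≥ 0 ⇒ t ≤ -40. That's 2 values of t.

2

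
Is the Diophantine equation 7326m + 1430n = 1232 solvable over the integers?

yes

gcd(7326, 1430):
  7326 = 5·1430 + 176
  1430 = 8·176 + 22
  176 = 8·22
so gcd(7326, 1430) = 22.
22 divides 1232, so integer solutions exist.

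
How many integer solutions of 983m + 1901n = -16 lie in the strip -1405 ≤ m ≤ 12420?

7

gcd(1901, 983):
  1901 = 1·983 + 918
  983 = 1·918 + 65
  918 = 14·65 + 8
  65 = 8·8 + 1
  8 = 8·1
so gcd(1901, 983) = 1.
Back-substitute for Bézout coefficients:
  1 = 65 - 8·8
  ... = 983·(234) + 1901·(-121)
Scale by -16: particular solution (-3744, 1936); reduce m mod 1901: (58, -30).
General solution: m = 58 + 1901t, n = -30 - 983t for integer t.
-1405 ≤ 58 + 1901t ≤ 12420 gives t ∈ [0, 6], which is 7 values.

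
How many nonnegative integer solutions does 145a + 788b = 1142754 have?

gcd(788, 145) = 1  (788 = 5×145 + 63, 145 = 2×63 + 19, 63 = 3×19 + 6, 19 = 3×6 + 1, 6 = 6×1).
Back-substituting, 145×(125) + 788×(-23) = 1.
Scale by 1142754: one solution is (142844250, -26283342). Reduce a mod 788: (338, 1388).
General: a = 338 + 788t, b = 1388 - 145t.
a ≥ 0 ⇒ t ≥ 0; b ≥ 0 ⇒ t ≤ 9. So t ∈ [0, 9]: 10 solutions.

10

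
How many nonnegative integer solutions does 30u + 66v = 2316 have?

gcd(66, 30) = 6  (66 = 2*30 + 6, 30 = 5*6).
Back-substituting, 30*(-2) + 66*(1) = 6.
Scale by 386: one solution is (-772, 386). Reduce u mod 11: (9, 31).
General: u = 9 + 11t, v = 31 - 5t.
u ≥ 0 ⇒ t ≥ 0; v ≥ 0 ⇒ t ≤ 6. So t ∈ [0, 6]: 7 solutions.

7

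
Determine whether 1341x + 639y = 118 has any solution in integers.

no

gcd(1341, 639) = 9  (1341 = 2×639 + 63, 639 = 10×63 + 9, 63 = 7×9).
9 does not divide 118 (remainder 1), so no integer solutions.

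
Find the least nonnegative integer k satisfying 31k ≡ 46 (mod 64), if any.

gcd(64, 31) = 1.
1 divides 46, so solutions exist.
By Bézout, 31·(31) + 64·(-15) = 1.
So 31·(31) ≡ 1 (mod 64); multiply by 46: k ≡ 1426 (mod 64).
Smallest nonnegative: k = 1426 mod 64 = 18.

18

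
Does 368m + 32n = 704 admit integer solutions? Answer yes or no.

gcd(368, 32) = 16  (368 = 11×32 + 16, 32 = 2×16).
16 divides 704, so integer solutions exist.

yes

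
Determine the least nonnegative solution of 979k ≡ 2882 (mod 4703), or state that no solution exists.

gcd(4703, 979) = 1  (4703 = 4×979 + 787, 979 = 1×787 + 192, 787 = 4×192 + 19, 192 = 10×19 + 2, 19 = 9×2 + 1, 2 = 2×1).
1 divides 2882, so solutions exist.
Back-substituting, 979×(-2229) + 4703×(464) = 1.
So 979×(-2229) ≡ 1 (mod 4703); multiply by 2882: k ≡ -6423978 (mod 4703).
Smallest nonnegative: k = -6423978 mod 4703 = 320.

320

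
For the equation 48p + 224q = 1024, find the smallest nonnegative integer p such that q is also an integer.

gcd(224, 48):
  224 = 4×48 + 32
  48 = 1×32 + 16
  32 = 2×16
so gcd(224, 48) = 16.
16 divides 1024, so solutions exist.
Back-substitute for Bézout coefficients:
  16 = 48 - 1×32
  ... = 48×(5) + 224×(-1)
Scale by 1024/16 = 64: (p₀, q₀) = (320, -64).
General solution: p = 320 + 14t, q = -64 - 3t for integer t.
p ≥ 0: smallest is 320 mod 14 = 12 (at t = -22), with q = 2.

12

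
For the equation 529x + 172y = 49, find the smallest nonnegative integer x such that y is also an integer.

gcd(529, 172) = 1.
1 divides 49, so solutions exist.
By Bézout, 529*(53) + 172*(-163) = 1.
Scale by 49/1 = 49: (x₀, y₀) = (2597, -7987).
General solution: x = 2597 + 172t, y = -7987 - 529t for integer t.
x ≥ 0: smallest is 2597 mod 172 = 17 (at t = -15), with y = -52.

17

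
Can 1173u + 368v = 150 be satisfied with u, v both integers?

gcd(1173, 368) = 23  (1173 = 3×368 + 69, 368 = 5×69 + 23, 69 = 3×23).
23 does not divide 150 (remainder 12), so no integer solutions.

no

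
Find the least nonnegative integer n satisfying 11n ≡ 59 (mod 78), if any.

55

gcd(78, 11):
  78 = 7·11 + 1
  11 = 11·1
so gcd(78, 11) = 1.
1 divides 59, so solutions exist.
Back-substitute for Bézout coefficients:
  1 = 78 - 7·11
  ... = 11·(-7) + 78·(1)
So 11·(-7) ≡ 1 (mod 78); multiply by 59: n ≡ -413 (mod 78).
Smallest nonnegative: n = -413 mod 78 = 55.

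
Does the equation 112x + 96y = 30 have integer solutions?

no

gcd(112, 96) = 16.
16 does not divide 30 (remainder 14), so no integer solutions.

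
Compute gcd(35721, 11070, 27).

gcd(35721, 11070):
  35721 = 3*11070 + 2511
  11070 = 4*2511 + 1026
  2511 = 2*1026 + 459
  1026 = 2*459 + 108
  459 = 4*108 + 27
  108 = 4*27
so gcd(35721, 11070) = 27.
gcd(27, 27) = 27.

27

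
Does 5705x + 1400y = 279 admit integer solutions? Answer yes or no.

gcd(5705, 1400) = 35  (5705 = 4×1400 + 105, 1400 = 13×105 + 35, 105 = 3×35).
35 does not divide 279 (remainder 34), so no integer solutions.

no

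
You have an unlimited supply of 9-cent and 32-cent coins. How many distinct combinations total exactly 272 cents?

Need nonnegative integers with 9j + 32k = 272.
gcd(9, 32) = 1, and 9·(-7) + 32·(2) = 1.
So (j₀, k₀) = (-1904, 544); general j = -1904 + 32t, k = 544 - 9t.
j ≥ 0 ⇒ t ≥ 60; k ≥ 0 ⇒ t ≤ 60. That's 1 value of t.

1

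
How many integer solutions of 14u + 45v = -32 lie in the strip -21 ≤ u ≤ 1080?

gcd(45, 14) = 1  (45 = 3·14 + 3, 14 = 4·3 + 2, 3 = 1·2 + 1, 2 = 2·1).
Back-substituting, 14·(-16) + 45·(5) = 1.
Scale by -32: particular solution (512, -160); reduce u mod 45: (17, -6).
General solution: u = 17 + 45t, v = -6 - 14t for integer t.
-21 ≤ 17 + 45t ≤ 1080 gives t ∈ [0, 23], which is 24 values.

24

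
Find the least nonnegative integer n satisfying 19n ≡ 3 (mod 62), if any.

gcd(62, 19) = 1  (62 = 3·19 + 5, 19 = 3·5 + 4, 5 = 1·4 + 1, 4 = 4·1).
1 divides 3, so solutions exist.
Back-substituting, 19·(-13) + 62·(4) = 1.
So 19·(-13) ≡ 1 (mod 62); multiply by 3: n ≡ -39 (mod 62).
Smallest nonnegative: n = -39 mod 62 = 23.

23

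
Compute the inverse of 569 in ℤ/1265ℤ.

gcd(1265, 569) = 1  (1265 = 2·569 + 127, 569 = 4·127 + 61, 127 = 2·61 + 5, 61 = 12·5 + 1, 5 = 5·1).
Back-substituting, 569·(249) + 1265·(-112) = 1.
So 569·249 ≡ 1 (mod 1265), and 249 mod 1265 = 249.

249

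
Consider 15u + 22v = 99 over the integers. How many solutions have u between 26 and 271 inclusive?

gcd(22, 15) = 1.
By Bézout, 15*(3) + 22*(-2) = 1.
Particular solution: (11, -3).
General solution: u = 11 + 22t, v = -3 - 15t for integer t.
26 ≤ 11 + 22t ≤ 271 gives t ∈ [1, 11], which is 11 values.

11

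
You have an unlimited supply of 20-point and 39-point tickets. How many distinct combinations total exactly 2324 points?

Need nonnegative integers with 20j + 39k = 2324.
gcd(20, 39) = 1, and 20·(2) + 39·(-1) = 1.
So (j₀, k₀) = (4648, -2324); general j = 4648 + 39t, k = -2324 - 20t.
j ≥ 0 ⇒ t ≥ -119; k ≥ 0 ⇒ t ≤ -117. That's 3 values of t.

3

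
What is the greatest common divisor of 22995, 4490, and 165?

gcd(22995, 4490):
  22995 = 5×4490 + 545
  4490 = 8×545 + 130
  545 = 4×130 + 25
  130 = 5×25 + 5
  25 = 5×5
so gcd(22995, 4490) = 5.
gcd(5, 165) = 5.

5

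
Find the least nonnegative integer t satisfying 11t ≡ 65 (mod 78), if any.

13

gcd(78, 11) = 1  (78 = 7×11 + 1, 11 = 11×1).
1 divides 65, so solutions exist.
Back-substituting, 11×(-7) + 78×(1) = 1.
So 11×(-7) ≡ 1 (mod 78); multiply by 65: t ≡ -455 (mod 78).
Smallest nonnegative: t = -455 mod 78 = 13.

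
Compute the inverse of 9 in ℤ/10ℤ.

9

gcd(10, 9):
  10 = 1×9 + 1
  9 = 9×1
so gcd(10, 9) = 1.
Back-substitute for Bézout coefficients:
  1 = 10 - 1×9
  ... = 9×(-1) + 10×(1)
So 9×-1 ≡ 1 (mod 10), and -1 mod 10 = 9.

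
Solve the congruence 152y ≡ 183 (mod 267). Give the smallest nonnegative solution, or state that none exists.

147

gcd(267, 152) = 1  (267 = 1*152 + 115, 152 = 1*115 + 37, 115 = 3*37 + 4, 37 = 9*4 + 1, 4 = 4*1).
1 divides 183, so solutions exist.
Back-substituting, 152*(65) + 267*(-37) = 1.
So 152*(65) ≡ 1 (mod 267); multiply by 183: y ≡ 11895 (mod 267).
Smallest nonnegative: y = 11895 mod 267 = 147.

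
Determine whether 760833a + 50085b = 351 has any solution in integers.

yes

gcd(760833, 50085) = 27.
27 divides 351, so integer solutions exist.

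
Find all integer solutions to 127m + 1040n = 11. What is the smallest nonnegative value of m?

213

gcd(1040, 127):
  1040 = 8*127 + 24
  127 = 5*24 + 7
  24 = 3*7 + 3
  7 = 2*3 + 1
  3 = 3*1
so gcd(1040, 127) = 1.
1 divides 11, so solutions exist.
Back-substitute for Bézout coefficients:
  1 = 7 - 2*3
  ... = 127*(303) + 1040*(-37)
Scale by 11/1 = 11: (m₀, n₀) = (3333, -407).
General solution: m = 3333 + 1040t, n = -407 - 127t for integer t.
m ≥ 0: smallest is 3333 mod 1040 = 213 (at t = -3), with n = -26.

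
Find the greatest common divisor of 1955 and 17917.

gcd(17917, 1955) = 23  (17917 = 9*1955 + 322, 1955 = 6*322 + 23, 322 = 14*23).

23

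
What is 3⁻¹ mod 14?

gcd(14, 3) = 1  (14 = 4·3 + 2, 3 = 1·2 + 1, 2 = 2·1).
Back-substituting, 3·(5) + 14·(-1) = 1.
So 3·5 ≡ 1 (mod 14), and 5 mod 14 = 5.

5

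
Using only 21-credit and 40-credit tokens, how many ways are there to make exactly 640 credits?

1

Need nonnegative integers with 21j + 40k = 640.
gcd(21, 40) = 1, and 21·(-19) + 40·(10) = 1.
So (j₀, k₀) = (-12160, 6400); general j = -12160 + 40t, k = 6400 - 21t.
j ≥ 0 ⇒ t ≥ 304; k ≥ 0 ⇒ t ≤ 304. That's 1 value of t.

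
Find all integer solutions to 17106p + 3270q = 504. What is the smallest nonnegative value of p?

364

gcd(17106, 3270):
  17106 = 5·3270 + 756
  3270 = 4·756 + 246
  756 = 3·246 + 18
  246 = 13·18 + 12
  18 = 1·12 + 6
  12 = 2·6
so gcd(17106, 3270) = 6.
6 divides 504, so solutions exist.
Back-substitute for Bézout coefficients:
  6 = 18 - 1·12
  ... = 17106·(186) + 3270·(-973)
Scale by 504/6 = 84: (p₀, q₀) = (15624, -81732).
General solution: p = 15624 + 545t, q = -81732 - 2851t for integer t.
p ≥ 0: smallest is 15624 mod 545 = 364 (at t = -28), with q = -1904.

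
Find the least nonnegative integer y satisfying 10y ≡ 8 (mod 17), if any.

gcd(17, 10) = 1  (17 = 1×10 + 7, 10 = 1×7 + 3, 7 = 2×3 + 1, 3 = 3×1).
1 divides 8, so solutions exist.
Back-substituting, 10×(-5) + 17×(3) = 1.
So 10×(-5) ≡ 1 (mod 17); multiply by 8: y ≡ -40 (mod 17).
Smallest nonnegative: y = -40 mod 17 = 11.

11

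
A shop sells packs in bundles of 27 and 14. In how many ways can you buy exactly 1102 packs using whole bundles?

Need nonnegative integers with 27j + 14k = 1102.
gcd(27, 14) = 1, and 27·(-1) + 14·(2) = 1.
So (j₀, k₀) = (-1102, 2204); general j = -1102 + 14t, k = 2204 - 27t.
j ≥ 0 ⇒ t ≥ 79; k ≥ 0 ⇒ t ≤ 81. That's 3 values of t.

3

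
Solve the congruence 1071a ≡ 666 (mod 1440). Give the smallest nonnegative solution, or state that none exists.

gcd(1440, 1071) = 9.
9 divides 666, so solutions exist.
By Bézout, 1071·(39) + 1440·(-29) = 9.
So 1071·(39) ≡ 9 (mod 1440); multiply by 74: a ≡ 2886 (mod 160).
Smallest nonnegative: a = 2886 mod 160 = 6.

6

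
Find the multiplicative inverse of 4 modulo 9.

7

gcd(9, 4) = 1.
By Bézout, 4*(-2) + 9*(1) = 1.
So 4*-2 ≡ 1 (mod 9), and -2 mod 9 = 7.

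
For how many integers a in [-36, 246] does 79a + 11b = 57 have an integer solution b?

26

gcd(79, 11) = 1  (79 = 7*11 + 2, 11 = 5*2 + 1, 2 = 2*1).
Back-substituting, 79*(-5) + 11*(36) = 1.
Scale by 57: particular solution (-285, 2052); reduce a mod 11: (1, -2).
General solution: a = 1 + 11t, b = -2 - 79t for integer t.
-36 ≤ 1 + 11t ≤ 246 gives t ∈ [-3, 22], which is 26 values.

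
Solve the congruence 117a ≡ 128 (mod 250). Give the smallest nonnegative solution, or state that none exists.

gcd(250, 117) = 1.
1 divides 128, so solutions exist.
By Bézout, 117×(-47) + 250×(22) = 1.
So 117×(-47) ≡ 1 (mod 250); multiply by 128: a ≡ -6016 (mod 250).
Smallest nonnegative: a = -6016 mod 250 = 234.

234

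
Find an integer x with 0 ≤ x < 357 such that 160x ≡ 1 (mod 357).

328

gcd(357, 160):
  357 = 2·160 + 37
  160 = 4·37 + 12
  37 = 3·12 + 1
  12 = 12·1
so gcd(357, 160) = 1.
Back-substitute for Bézout coefficients:
  1 = 37 - 3·12
  ... = 160·(-29) + 357·(13)
So 160·-29 ≡ 1 (mod 357), and -29 mod 357 = 328.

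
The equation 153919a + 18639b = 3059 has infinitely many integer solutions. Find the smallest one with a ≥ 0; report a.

gcd(153919, 18639) = 19.
19 divides 3059, so solutions exist.
By Bézout, 153919×(190) + 18639×(-1569) = 19.
Scale by 3059/19 = 161: (a₀, b₀) = (30590, -252609).
General solution: a = 30590 + 981t, b = -252609 - 8101t for integer t.
a ≥ 0: smallest is 30590 mod 981 = 179 (at t = -31), with b = -1478.

179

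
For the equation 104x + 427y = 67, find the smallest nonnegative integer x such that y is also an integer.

gcd(427, 104) = 1  (427 = 4*104 + 11, 104 = 9*11 + 5, 11 = 2*5 + 1, 5 = 5*1).
1 divides 67, so solutions exist.
Back-substituting, 104*(-78) + 427*(19) = 1.
Scale by 67/1 = 67: (x₀, y₀) = (-5226, 1273).
General solution: x = -5226 + 427t, y = 1273 - 104t for integer t.
x ≥ 0: smallest is -5226 mod 427 = 325 (at t = 13), with y = -79.

325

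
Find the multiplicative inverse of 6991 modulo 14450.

gcd(14450, 6991) = 1.
By Bézout, 6991*(-3489) + 14450*(1688) = 1.
So 6991*-3489 ≡ 1 (mod 14450), and -3489 mod 14450 = 10961.

10961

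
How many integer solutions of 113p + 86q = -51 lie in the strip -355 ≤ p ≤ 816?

gcd(113, 86) = 1  (113 = 1×86 + 27, 86 = 3×27 + 5, 27 = 5×5 + 2, 5 = 2×2 + 1, 2 = 2×1).
Back-substituting, 113×(-35) + 86×(46) = 1.
Scale by -51: particular solution (1785, -2346); reduce p mod 86: (65, -86).
General solution: p = 65 + 86t, q = -86 - 113t for integer t.
-355 ≤ 65 + 86t ≤ 816 gives t ∈ [-4, 8], which is 13 values.

13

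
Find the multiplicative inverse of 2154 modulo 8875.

6819

gcd(8875, 2154) = 1.
By Bézout, 2154*(-2056) + 8875*(499) = 1.
So 2154*-2056 ≡ 1 (mod 8875), and -2056 mod 8875 = 6819.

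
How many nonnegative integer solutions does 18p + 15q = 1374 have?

15

gcd(18, 15) = 3  (18 = 1×15 + 3, 15 = 5×3).
Back-substituting, 18×(1) + 15×(-1) = 3.
Scale by 458: one solution is (458, -458). Reduce p mod 5: (3, 88).
General: p = 3 + 5t, q = 88 - 6t.
p ≥ 0 ⇒ t ≥ 0; q ≥ 0 ⇒ t ≤ 14. So t ∈ [0, 14]: 15 solutions.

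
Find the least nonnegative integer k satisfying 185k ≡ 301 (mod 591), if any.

254

gcd(591, 185) = 1  (591 = 3*185 + 36, 185 = 5*36 + 5, 36 = 7*5 + 1, 5 = 5*1).
1 divides 301, so solutions exist.
Back-substituting, 185*(-115) + 591*(36) = 1.
So 185*(-115) ≡ 1 (mod 591); multiply by 301: k ≡ -34615 (mod 591).
Smallest nonnegative: k = -34615 mod 591 = 254.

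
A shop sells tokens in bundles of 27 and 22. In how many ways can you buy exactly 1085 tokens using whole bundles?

Need nonnegative integers with 27j + 22k = 1085.
gcd(27, 22) = 1, and 27·(9) + 22·(-11) = 1.
So (j₀, k₀) = (9765, -11935); general j = 9765 + 22t, k = -11935 - 27t.
j ≥ 0 ⇒ t ≥ -443; k ≥ 0 ⇒ t ≤ -443. That's 1 value of t.

1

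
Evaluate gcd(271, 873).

1

gcd(873, 271):
  873 = 3×271 + 60
  271 = 4×60 + 31
  60 = 1×31 + 29
  31 = 1×29 + 2
  29 = 14×2 + 1
  2 = 2×1
so gcd(873, 271) = 1.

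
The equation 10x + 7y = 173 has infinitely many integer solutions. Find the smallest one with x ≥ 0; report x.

4

gcd(10, 7):
  10 = 1·7 + 3
  7 = 2·3 + 1
  3 = 3·1
so gcd(10, 7) = 1.
1 divides 173, so solutions exist.
Back-substitute for Bézout coefficients:
  1 = 7 - 2·3
  ... = 10·(-2) + 7·(3)
Scale by 173/1 = 173: (x₀, y₀) = (-346, 519).
General solution: x = -346 + 7t, y = 519 - 10t for integer t.
x ≥ 0: smallest is -346 mod 7 = 4 (at t = 50), with y = 19.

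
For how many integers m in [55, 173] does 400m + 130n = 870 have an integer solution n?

9

gcd(400, 130) = 10  (400 = 3·130 + 10, 130 = 13·10).
Back-substituting, 400·(1) + 130·(-3) = 10.
Scale by 87: particular solution (87, -261); reduce m mod 13: (9, -21).
General solution: m = 9 + 13t, n = -21 - 40t for integer t.
55 ≤ 9 + 13t ≤ 173 gives t ∈ [4, 12], which is 9 values.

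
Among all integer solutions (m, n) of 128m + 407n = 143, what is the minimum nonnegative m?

gcd(407, 128):
  407 = 3·128 + 23
  128 = 5·23 + 13
  23 = 1·13 + 10
  13 = 1·10 + 3
  10 = 3·3 + 1
  3 = 3·1
so gcd(407, 128) = 1.
1 divides 143, so solutions exist.
Back-substitute for Bézout coefficients:
  1 = 10 - 3·3
  ... = 128·(-124) + 407·(39)
Scale by 143/1 = 143: (m₀, n₀) = (-17732, 5577).
General solution: m = -17732 + 407t, n = 5577 - 128t for integer t.
m ≥ 0: smallest is -17732 mod 407 = 176 (at t = 44), with n = -55.

176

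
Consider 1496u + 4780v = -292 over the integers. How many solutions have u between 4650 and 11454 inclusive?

gcd(4780, 1496) = 4.
By Bézout, 1496·(-131) + 4780·(41) = 4.
Particular solution: (3, -1).
General solution: u = 3 + 1195t, v = -1 - 374t for integer t.
4650 ≤ 3 + 1195t ≤ 11454 gives t ∈ [4, 9], which is 6 values.

6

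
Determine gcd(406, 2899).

1

gcd(2899, 406):
  2899 = 7·406 + 57
  406 = 7·57 + 7
  57 = 8·7 + 1
  7 = 7·1
so gcd(2899, 406) = 1.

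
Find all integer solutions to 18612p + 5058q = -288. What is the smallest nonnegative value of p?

200

gcd(18612, 5058):
  18612 = 3·5058 + 3438
  5058 = 1·3438 + 1620
  3438 = 2·1620 + 198
  1620 = 8·198 + 36
  198 = 5·36 + 18
  36 = 2·18
so gcd(18612, 5058) = 18.
18 divides -288, so solutions exist.
Back-substitute for Bézout coefficients:
  18 = 198 - 5·36
  ... = 18612·(128) + 5058·(-471)
Scale by -288/18 = -16: (p₀, q₀) = (-2048, 7536).
General solution: p = -2048 + 281t, q = 7536 - 1034t for integer t.
p ≥ 0: smallest is -2048 mod 281 = 200 (at t = 8), with q = -736.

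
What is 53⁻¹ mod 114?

gcd(114, 53) = 1  (114 = 2×53 + 8, 53 = 6×8 + 5, 8 = 1×5 + 3, 5 = 1×3 + 2, 3 = 1×2 + 1, 2 = 2×1).
Back-substituting, 53×(-43) + 114×(20) = 1.
So 53×-43 ≡ 1 (mod 114), and -43 mod 114 = 71.

71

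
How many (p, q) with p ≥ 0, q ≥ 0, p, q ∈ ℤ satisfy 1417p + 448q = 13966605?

gcd(1417, 448) = 1.
By Bézout, 1417×(-135) + 448×(427) = 1.
One solution: (101, 30856).
General: p = 101 + 448t, q = 30856 - 1417t.
p ≥ 0 ⇒ t ≥ 0; q ≥ 0 ⇒ t ≤ 21. So t ∈ [0, 21]: 22 solutions.

22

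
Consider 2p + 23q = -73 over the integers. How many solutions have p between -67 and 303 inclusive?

gcd(23, 2) = 1  (23 = 11*2 + 1, 2 = 2*1).
Back-substituting, 2*(-11) + 23*(1) = 1.
Scale by -73: particular solution (803, -73); reduce p mod 23: (21, -5).
General solution: p = 21 + 23t, q = -5 - 2t for integer t.
-67 ≤ 21 + 23t ≤ 303 gives t ∈ [-3, 12], which is 16 values.

16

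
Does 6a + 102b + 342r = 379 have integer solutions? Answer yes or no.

no

gcd(102, 6):
  102 = 17·6
so gcd(102, 6) = 6.
gcd(6, 342) = 6.
6 does not divide 379 (remainder 1), so no integer solutions.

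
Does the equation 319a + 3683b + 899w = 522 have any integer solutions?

yes

gcd(3683, 319):
  3683 = 11*319 + 174
  319 = 1*174 + 145
  174 = 1*145 + 29
  145 = 5*29
so gcd(3683, 319) = 29.
gcd(29, 899) = 29.
29 divides 522, so integer solutions exist.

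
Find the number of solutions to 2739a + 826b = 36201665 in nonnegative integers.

16

gcd(2739, 826) = 1  (2739 = 3*826 + 261, 826 = 3*261 + 43, 261 = 6*43 + 3, 43 = 14*3 + 1, 3 = 3*1).
Back-substituting, 2739*(-269) + 826*(892) = 1.
Scale by 36201665: one solution is (-9738247885, 32291885180). Reduce a mod 826: (537, 42047).
General: a = 537 + 826t, b = 42047 - 2739t.
a ≥ 0 ⇒ t ≥ 0; b ≥ 0 ⇒ t ≤ 15. So t ∈ [0, 15]: 16 solutions.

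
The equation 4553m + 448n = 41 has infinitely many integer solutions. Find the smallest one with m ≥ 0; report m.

289

gcd(4553, 448) = 1.
1 divides 41, so solutions exist.
By Bézout, 4553*(-135) + 448*(1372) = 1.
Scale by 41/1 = 41: (m₀, n₀) = (-5535, 56252).
General solution: m = -5535 + 448t, n = 56252 - 4553t for integer t.
m ≥ 0: smallest is -5535 mod 448 = 289 (at t = 13), with n = -2937.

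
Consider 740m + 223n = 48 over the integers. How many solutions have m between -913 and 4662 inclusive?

25

gcd(740, 223) = 1  (740 = 3*223 + 71, 223 = 3*71 + 10, 71 = 7*10 + 1, 10 = 10*1).
Back-substituting, 740*(22) + 223*(-73) = 1.
Scale by 48: particular solution (1056, -3504); reduce m mod 223: (164, -544).
General solution: m = 164 + 223t, n = -544 - 740t for integer t.
-913 ≤ 164 + 223t ≤ 4662 gives t ∈ [-4, 20], which is 25 values.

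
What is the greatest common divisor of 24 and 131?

1

gcd(131, 24):
  131 = 5*24 + 11
  24 = 2*11 + 2
  11 = 5*2 + 1
  2 = 2*1
so gcd(131, 24) = 1.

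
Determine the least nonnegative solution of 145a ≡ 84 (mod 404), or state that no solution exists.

360

gcd(404, 145) = 1  (404 = 2·145 + 114, 145 = 1·114 + 31, 114 = 3·31 + 21, 31 = 1·21 + 10, 21 = 2·10 + 1, 10 = 10·1).
1 divides 84, so solutions exist.
Back-substituting, 145·(-39) + 404·(14) = 1.
So 145·(-39) ≡ 1 (mod 404); multiply by 84: a ≡ -3276 (mod 404).
Smallest nonnegative: a = -3276 mod 404 = 360.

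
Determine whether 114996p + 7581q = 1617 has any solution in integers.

gcd(114996, 7581) = 21  (114996 = 15×7581 + 1281, 7581 = 5×1281 + 1176, 1281 = 1×1176 + 105, 1176 = 11×105 + 21, 105 = 5×21).
21 divides 1617, so integer solutions exist.

yes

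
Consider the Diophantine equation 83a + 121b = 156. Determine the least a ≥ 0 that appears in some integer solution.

gcd(121, 83):
  121 = 1*83 + 38
  83 = 2*38 + 7
  38 = 5*7 + 3
  7 = 2*3 + 1
  3 = 3*1
so gcd(121, 83) = 1.
1 divides 156, so solutions exist.
Back-substitute for Bézout coefficients:
  1 = 7 - 2*3
  ... = 83*(35) + 121*(-24)
Scale by 156/1 = 156: (a₀, b₀) = (5460, -3744).
General solution: a = 5460 + 121t, b = -3744 - 83t for integer t.
a ≥ 0: smallest is 5460 mod 121 = 15 (at t = -45), with b = -9.

15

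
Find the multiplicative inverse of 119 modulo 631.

403

gcd(631, 119) = 1  (631 = 5×119 + 36, 119 = 3×36 + 11, 36 = 3×11 + 3, 11 = 3×3 + 2, 3 = 1×2 + 1, 2 = 2×1).
Back-substituting, 119×(-228) + 631×(43) = 1.
So 119×-228 ≡ 1 (mod 631), and -228 mod 631 = 403.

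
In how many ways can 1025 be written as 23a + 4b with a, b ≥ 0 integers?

11

gcd(23, 4) = 1  (23 = 5·4 + 3, 4 = 1·3 + 1, 3 = 3·1).
Back-substituting, 23·(-1) + 4·(6) = 1.
Scale by 1025: one solution is (-1025, 6150). Reduce a mod 4: (3, 239).
General: a = 3 + 4t, b = 239 - 23t.
a ≥ 0 ⇒ t ≥ 0; b ≥ 0 ⇒ t ≤ 10. So t ∈ [0, 10]: 11 solutions.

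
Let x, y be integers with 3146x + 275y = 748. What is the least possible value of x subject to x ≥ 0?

13

gcd(3146, 275) = 11.
11 divides 748, so solutions exist.
By Bézout, 3146×(-9) + 275×(103) = 11.
Scale by 748/11 = 68: (x₀, y₀) = (-612, 7004).
General solution: x = -612 + 25t, y = 7004 - 286t for integer t.
x ≥ 0: smallest is -612 mod 25 = 13 (at t = 25), with y = -146.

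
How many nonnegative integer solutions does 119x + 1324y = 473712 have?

3

gcd(1324, 119) = 1  (1324 = 11*119 + 15, 119 = 7*15 + 14, 15 = 1*14 + 1, 14 = 14*1).
Back-substituting, 119*(-89) + 1324*(8) = 1.
Scale by 473712: one solution is (-42160368, 3789696). Reduce x mod 1324: (1088, 260).
General: x = 1088 + 1324t, y = 260 - 119t.
x ≥ 0 ⇒ t ≥ 0; y ≥ 0 ⇒ t ≤ 2. So t ∈ [0, 2]: 3 solutions.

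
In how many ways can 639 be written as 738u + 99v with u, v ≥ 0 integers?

0

gcd(738, 99) = 9.
By Bézout, 738*(-2) + 99*(15) = 9.
One solution: (1, -1).
General: u = 1 + 11t, v = -1 - 82t.
u ≥ 0 ⇒ t ≥ 0; v ≥ 0 ⇒ t ≤ -1. So t ∈ [0, -1]: 0 solutions.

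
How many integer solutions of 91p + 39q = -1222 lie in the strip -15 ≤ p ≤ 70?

gcd(91, 39):
  91 = 2×39 + 13
  39 = 3×13
so gcd(91, 39) = 13.
Back-substitute for Bézout coefficients:
  13 = 91 - 2×39
  ... = 91×(1) + 39×(-2)
Scale by -94: particular solution (-94, 188); reduce p mod 3: (2, -36).
General solution: p = 2 + 3t, q = -36 - 7t for integer t.
-15 ≤ 2 + 3t ≤ 70 gives t ∈ [-5, 22], which is 28 values.

28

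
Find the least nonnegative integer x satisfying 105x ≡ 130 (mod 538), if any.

gcd(538, 105) = 1  (538 = 5·105 + 13, 105 = 8·13 + 1, 13 = 13·1).
1 divides 130, so solutions exist.
Back-substituting, 105·(41) + 538·(-8) = 1.
So 105·(41) ≡ 1 (mod 538); multiply by 130: x ≡ 5330 (mod 538).
Smallest nonnegative: x = 5330 mod 538 = 488.

488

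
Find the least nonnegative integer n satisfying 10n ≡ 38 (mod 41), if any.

gcd(41, 10):
  41 = 4·10 + 1
  10 = 10·1
so gcd(41, 10) = 1.
1 divides 38, so solutions exist.
Back-substitute for Bézout coefficients:
  1 = 41 - 4·10
  ... = 10·(-4) + 41·(1)
So 10·(-4) ≡ 1 (mod 41); multiply by 38: n ≡ -152 (mod 41).
Smallest nonnegative: n = -152 mod 41 = 12.

12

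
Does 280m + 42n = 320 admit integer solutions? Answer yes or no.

gcd(280, 42):
  280 = 6*42 + 28
  42 = 1*28 + 14
  28 = 2*14
so gcd(280, 42) = 14.
14 does not divide 320 (remainder 12), so no integer solutions.

no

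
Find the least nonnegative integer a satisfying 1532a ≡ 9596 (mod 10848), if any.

gcd(10848, 1532) = 4  (10848 = 7·1532 + 124, 1532 = 12·124 + 44, 124 = 2·44 + 36, 44 = 1·36 + 8, 36 = 4·8 + 4, 8 = 2·4).
4 divides 9596, so solutions exist.
Back-substituting, 1532·(-1225) + 10848·(173) = 4.
So 1532·(-1225) ≡ 4 (mod 10848); multiply by 2399: a ≡ -2938775 (mod 2712).
Smallest nonnegative: a = -2938775 mod 2712 = 1033.

1033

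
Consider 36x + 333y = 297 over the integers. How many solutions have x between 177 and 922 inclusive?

20

gcd(333, 36) = 9.
By Bézout, 36*(-9) + 333*(1) = 9.
Particular solution: (36, -3).
General solution: x = 36 + 37t, y = -3 - 4t for integer t.
177 ≤ 36 + 37t ≤ 922 gives t ∈ [4, 23], which is 20 values.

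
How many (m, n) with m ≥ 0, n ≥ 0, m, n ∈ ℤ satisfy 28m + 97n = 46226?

17

gcd(97, 28):
  97 = 3·28 + 13
  28 = 2·13 + 2
  13 = 6·2 + 1
  2 = 2·1
so gcd(97, 28) = 1.
Back-substitute for Bézout coefficients:
  1 = 13 - 6·2
  ... = 28·(-45) + 97·(13)
Scale by 46226: one solution is (-2080170, 600938). Reduce m mod 97: (92, 450).
General: m = 92 + 97t, n = 450 - 28t.
m ≥ 0 ⇒ t ≥ 0; n ≥ 0 ⇒ t ≤ 16. So t ∈ [0, 16]: 17 solutions.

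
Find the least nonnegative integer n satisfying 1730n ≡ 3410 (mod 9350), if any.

gcd(9350, 1730):
  9350 = 5*1730 + 700
  1730 = 2*700 + 330
  700 = 2*330 + 40
  330 = 8*40 + 10
  40 = 4*10
so gcd(9350, 1730) = 10.
10 divides 3410, so solutions exist.
Back-substitute for Bézout coefficients:
  10 = 330 - 8*40
  ... = 1730*(227) + 9350*(-42)
So 1730*(227) ≡ 10 (mod 9350); multiply by 341: n ≡ 77407 (mod 935).
Smallest nonnegative: n = 77407 mod 935 = 737.

737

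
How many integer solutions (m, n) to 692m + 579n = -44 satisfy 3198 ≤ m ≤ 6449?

6

gcd(692, 579) = 1.
By Bézout, 692·(41) + 579·(-49) = 1.
Particular solution: (512, -612).
General solution: m = 512 + 579t, n = -612 - 692t for integer t.
3198 ≤ 512 + 579t ≤ 6449 gives t ∈ [5, 10], which is 6 values.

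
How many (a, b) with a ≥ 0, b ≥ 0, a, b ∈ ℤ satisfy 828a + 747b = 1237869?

gcd(828, 747) = 9.
By Bézout, 828*(37) + 747*(-41) = 9.
One solution: (38, 1615).
General: a = 38 + 83t, b = 1615 - 92t.
a ≥ 0 ⇒ t ≥ 0; b ≥ 0 ⇒ t ≤ 17. So t ∈ [0, 17]: 18 solutions.

18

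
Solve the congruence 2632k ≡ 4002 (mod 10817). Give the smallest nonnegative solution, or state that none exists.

7917

gcd(10817, 2632) = 1  (10817 = 4*2632 + 289, 2632 = 9*289 + 31, 289 = 9*31 + 10, 31 = 3*10 + 1, 10 = 10*1).
1 divides 4002, so solutions exist.
Back-substituting, 2632*(1048) + 10817*(-255) = 1.
So 2632*(1048) ≡ 1 (mod 10817); multiply by 4002: k ≡ 4194096 (mod 10817).
Smallest nonnegative: k = 4194096 mod 10817 = 7917.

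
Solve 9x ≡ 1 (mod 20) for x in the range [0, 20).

9

gcd(20, 9):
  20 = 2×9 + 2
  9 = 4×2 + 1
  2 = 2×1
so gcd(20, 9) = 1.
Back-substitute for Bézout coefficients:
  1 = 9 - 4×2
  ... = 9×(9) + 20×(-4)
So 9×9 ≡ 1 (mod 20), and 9 mod 20 = 9.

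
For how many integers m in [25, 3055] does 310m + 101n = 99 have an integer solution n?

30

gcd(310, 101) = 1  (310 = 3*101 + 7, 101 = 14*7 + 3, 7 = 2*3 + 1, 3 = 3*1).
Back-substituting, 310*(29) + 101*(-89) = 1.
Scale by 99: particular solution (2871, -8811); reduce m mod 101: (43, -131).
General solution: m = 43 + 101t, n = -131 - 310t for integer t.
25 ≤ 43 + 101t ≤ 3055 gives t ∈ [0, 29], which is 30 values.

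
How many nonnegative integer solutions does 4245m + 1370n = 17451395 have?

15

gcd(4245, 1370) = 5.
By Bézout, 4245×(-71) + 1370×(220) = 5.
One solution: (175, 12196).
General: m = 175 + 274t, n = 12196 - 849t.
m ≥ 0 ⇒ t ≥ 0; n ≥ 0 ⇒ t ≤ 14. So t ∈ [0, 14]: 15 solutions.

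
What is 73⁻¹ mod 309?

127

gcd(309, 73) = 1.
By Bézout, 73·(127) + 309·(-30) = 1.
So 73·127 ≡ 1 (mod 309), and 127 mod 309 = 127.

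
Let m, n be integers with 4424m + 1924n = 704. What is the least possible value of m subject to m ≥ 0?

215

gcd(4424, 1924):
  4424 = 2·1924 + 576
  1924 = 3·576 + 196
  576 = 2·196 + 184
  196 = 1·184 + 12
  184 = 15·12 + 4
  12 = 3·4
so gcd(4424, 1924) = 4.
4 divides 704, so solutions exist.
Back-substitute for Bézout coefficients:
  4 = 184 - 15·12
  ... = 4424·(157) + 1924·(-361)
Scale by 704/4 = 176: (m₀, n₀) = (27632, -63536).
General solution: m = 27632 + 481t, n = -63536 - 1106t for integer t.
m ≥ 0: smallest is 27632 mod 481 = 215 (at t = -57), with n = -494.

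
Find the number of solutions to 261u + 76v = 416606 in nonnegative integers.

21

gcd(261, 76) = 1.
By Bézout, 261×(-23) + 76×(79) = 1.
One solution: (66, 5255).
General: u = 66 + 76t, v = 5255 - 261t.
u ≥ 0 ⇒ t ≥ 0; v ≥ 0 ⇒ t ≤ 20. So t ∈ [0, 20]: 21 solutions.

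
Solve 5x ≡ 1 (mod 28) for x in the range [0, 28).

17

gcd(28, 5) = 1  (28 = 5·5 + 3, 5 = 1·3 + 2, 3 = 1·2 + 1, 2 = 2·1).
Back-substituting, 5·(-11) + 28·(2) = 1.
So 5·-11 ≡ 1 (mod 28), and -11 mod 28 = 17.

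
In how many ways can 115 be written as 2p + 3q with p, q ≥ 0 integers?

19

gcd(3, 2) = 1  (3 = 1*2 + 1, 2 = 2*1).
Back-substituting, 2*(-1) + 3*(1) = 1.
Scale by 115: one solution is (-115, 115). Reduce p mod 3: (2, 37).
General: p = 2 + 3t, q = 37 - 2t.
p ≥ 0 ⇒ t ≥ 0; q ≥ 0 ⇒ t ≤ 18. So t ∈ [0, 18]: 19 solutions.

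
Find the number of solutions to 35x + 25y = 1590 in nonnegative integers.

9

gcd(35, 25):
  35 = 1·25 + 10
  25 = 2·10 + 5
  10 = 2·5
so gcd(35, 25) = 5.
Back-substitute for Bézout coefficients:
  5 = 25 - 2·10
  ... = 35·(-2) + 25·(3)
Scale by 318: one solution is (-636, 954). Reduce x mod 5: (4, 58).
General: x = 4 + 5t, y = 58 - 7t.
x ≥ 0 ⇒ t ≥ 0; y ≥ 0 ⇒ t ≤ 8. So t ∈ [0, 8]: 9 solutions.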